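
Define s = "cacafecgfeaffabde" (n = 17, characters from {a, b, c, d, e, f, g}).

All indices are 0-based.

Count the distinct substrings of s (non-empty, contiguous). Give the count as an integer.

sorted suffixes:
  #0 SA[0]=13  'abde'
  #1 SA[1]=1  'acafecgfeaffabde'
  #2 SA[2]=3  'afecgfeaffabde'
  #3 SA[3]=10  'affabde'
  #4 SA[4]=14  'bde'
  #5 SA[5]=0  'cacafecgfeaffabde'
  #6 SA[6]=2  'cafecgfeaffabde'
  #7 SA[7]=6  'cgfeaffabde'
  #8 SA[8]=15  'de'
  #9 SA[9]=16  'e'
  #10 SA[10]=9  'eaffabde'
  #11 SA[11]=5  'ecgfeaffabde'
  #12 SA[12]=12  'fabde'
  #13 SA[13]=8  'feaffabde'
  #14 SA[14]=4  'fecgfeaffabde'
  #15 SA[15]=11  'ffabde'
  #16 SA[16]=7  'gfeaffabde'

SA = [13, 1, 3, 10, 14, 0, 2, 6, 15, 16, 9, 5, 12, 8, 4, 11, 7]
rank  pair      lcp
   1  s[13:],s[1:]  1  'a'
   2  s[1:],s[3:]  1  'a'
   3  s[3:],s[10:]  2  'af'
   4  s[10:],s[14:]  0  ''
   5  s[14:],s[0:]  0  ''
   6  s[0:],s[2:]  2  'ca'
   7  s[2:],s[6:]  1  'c'
   8  s[6:],s[15:]  0  ''
   9  s[15:],s[16:]  0  ''
  10  s[16:],s[9:]  1  'e'
  11  s[9:],s[5:]  1  'e'
  12  s[5:],s[12:]  0  ''
  13  s[12:],s[8:]  1  'f'
  14  s[8:],s[4:]  2  'fe'
  15  s[4:],s[11:]  1  'f'
  16  s[11:],s[7:]  0  ''

n(n+1)/2 = 17·18/2 = 153
Σ LCP = 0 + 1 + 1 + 2 + 0 + 0 + 2 + 1 + 0 + 0 + 1 + 1 + 0 + 1 + 2 + 1 + 0 = 13
distinct = 153 − 13 = 140

140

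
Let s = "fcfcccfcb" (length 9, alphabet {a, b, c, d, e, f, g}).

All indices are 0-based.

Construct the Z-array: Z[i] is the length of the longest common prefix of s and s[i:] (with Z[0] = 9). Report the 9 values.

[9, 0, 2, 0, 0, 0, 2, 0, 0]

Z[0]=9
i=1: outside box; Z[1]=0
i=2: outside box; Z[2]=2 grow→box=[2,4)
i=3: min(r-i=1, Z[1]=0)=0; Z[3]=0
i=4: outside box; Z[4]=0
i=5: outside box; Z[5]=0
i=6: outside box; Z[6]=2 grow→box=[6,8)
i=7: min(r-i=1, Z[1]=0)=0; Z[7]=0
i=8: outside box; Z[8]=0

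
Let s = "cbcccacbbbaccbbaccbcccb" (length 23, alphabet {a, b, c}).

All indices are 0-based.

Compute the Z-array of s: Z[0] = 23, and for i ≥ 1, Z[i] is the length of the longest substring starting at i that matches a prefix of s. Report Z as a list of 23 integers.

[23, 0, 1, 1, 1, 0, 2, 0, 0, 0, 0, 1, 2, 0, 0, 0, 1, 5, 0, 1, 1, 2, 0]

Z[0]=23
i=1: fresh scan; Z[1]=0
i=2: fresh scan; Z[2]=1 grow→box=[2,3)
i=3: fresh scan; Z[3]=1 grow→box=[3,4)
i=4: fresh scan; Z[4]=1 grow→box=[4,5)
i=5: fresh scan; Z[5]=0
i=6: fresh scan; Z[6]=2 grow→box=[6,8)
i=7: min(r-i=1, Z[1]=0)=0; Z[7]=0
i=8: fresh scan; Z[8]=0
i=9: fresh scan; Z[9]=0
i=10: fresh scan; Z[10]=0
i=11: fresh scan; Z[11]=1 grow→box=[11,12)
i=12: fresh scan; Z[12]=2 grow→box=[12,14)
i=13: min(r-i=1, Z[1]=0)=0; Z[13]=0
i=14: fresh scan; Z[14]=0
i=15: fresh scan; Z[15]=0
i=16: fresh scan; Z[16]=1 grow→box=[16,17)
i=17: fresh scan; Z[17]=5 grow→box=[17,22)
i=18: min(r-i=4, Z[1]=0)=0; Z[18]=0
i=19: min(r-i=3, Z[2]=1)=1; Z[19]=1
i=20: min(r-i=2, Z[3]=1)=1; Z[20]=1
i=21: min(r-i=1, Z[4]=1)=1; Z[21]=2 grow→box=[21,23)
i=22: min(r-i=1, Z[1]=0)=0; Z[22]=0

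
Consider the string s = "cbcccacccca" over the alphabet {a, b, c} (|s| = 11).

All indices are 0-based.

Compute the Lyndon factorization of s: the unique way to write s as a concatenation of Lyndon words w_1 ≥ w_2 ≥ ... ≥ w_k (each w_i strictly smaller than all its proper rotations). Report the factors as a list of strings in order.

emit factor 1: 'c' (i=0, period=1)
emit factor 2: 'bccc' (i=1, period=4)
emit factor 3: 'acccc' (i=5, period=5)
emit factor 4: 'a' (i=10, period=1)

["c", "bccc", "acccc", "a"]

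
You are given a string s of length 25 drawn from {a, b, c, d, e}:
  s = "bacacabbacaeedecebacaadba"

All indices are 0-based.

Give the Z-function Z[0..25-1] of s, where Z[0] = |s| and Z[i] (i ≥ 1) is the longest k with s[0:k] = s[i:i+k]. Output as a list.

[25, 0, 0, 0, 0, 0, 1, 4, 0, 0, 0, 0, 0, 0, 0, 0, 0, 4, 0, 0, 0, 0, 0, 2, 0]

Z[0]=25
i=1: i≥r, start 0; Z[1]=0
i=2: i≥r, start 0; Z[2]=0
i=3: i≥r, start 0; Z[3]=0
i=4: i≥r, start 0; Z[4]=0
i=5: i≥r, start 0; Z[5]=0
i=6: i≥r, start 0; Z[6]=1 scan→box=[6,7)
i=7: i≥r, start 0; Z[7]=4 scan→box=[7,11)
i=8: min(r-i=3, Z[1]=0)=0; Z[8]=0
i=9: min(r-i=2, Z[2]=0)=0; Z[9]=0
i=10: min(r-i=1, Z[3]=0)=0; Z[10]=0
i=11: i≥r, start 0; Z[11]=0
i=12: i≥r, start 0; Z[12]=0
i=13: i≥r, start 0; Z[13]=0
i=14: i≥r, start 0; Z[14]=0
i=15: i≥r, start 0; Z[15]=0
i=16: i≥r, start 0; Z[16]=0
i=17: i≥r, start 0; Z[17]=4 scan→box=[17,21)
i=18: min(r-i=3, Z[1]=0)=0; Z[18]=0
i=19: min(r-i=2, Z[2]=0)=0; Z[19]=0
i=20: min(r-i=1, Z[3]=0)=0; Z[20]=0
i=21: i≥r, start 0; Z[21]=0
i=22: i≥r, start 0; Z[22]=0
i=23: i≥r, start 0; Z[23]=2 scan→box=[23,25)
i=24: min(r-i=1, Z[1]=0)=0; Z[24]=0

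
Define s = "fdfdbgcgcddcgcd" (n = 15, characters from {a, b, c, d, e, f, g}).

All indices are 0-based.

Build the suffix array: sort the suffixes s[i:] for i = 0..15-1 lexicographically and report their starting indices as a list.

[4, 13, 8, 11, 6, 14, 3, 10, 9, 1, 2, 0, 12, 7, 5]

rank→(start, suffix):
  0 → (4, 'bgcgcddcgcd')
  1 → (13, 'cd')
  2 → (8, 'cddcgcd')
  3 → (11, 'cgcd')
  4 → (6, 'cgcddcgcd')
  5 → (14, 'd')
  6 → (3, 'dbgcgcddcgcd')
  7 → (10, 'dcgcd')
  8 → (9, 'ddcgcd')
  9 → (1, 'dfdbgcgcddcgcd')
  10 → (2, 'fdbgcgcddcgcd')
  11 → (0, 'fdfdbgcgcddcgcd')
  12 → (12, 'gcd')
  13 → (7, 'gcddcgcd')
  14 → (5, 'gcgcddcgcd')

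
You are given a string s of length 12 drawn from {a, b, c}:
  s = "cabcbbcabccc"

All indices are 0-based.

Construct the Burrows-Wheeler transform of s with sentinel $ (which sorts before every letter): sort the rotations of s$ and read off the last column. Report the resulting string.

ccccbaac$bbcb

rank  rotation       last
    0  $cabcbbcabccc  c
    1  abcbbcabccc$c  c
    2  abccc$cabcbbc  c
    3  bbcabccc$cabc  c
    4  bcabccc$cabcb  b
    5  bcbbcabccc$ca  a
    6  bccc$cabcbbca  a
    7  c$cabcbbcabcc  c
    8  cabcbbcabccc$  $
    9  cabccc$cabcbb  b
   10  cbbcabccc$cab  b
   11  cc$cabcbbcabc  c
   12  ccc$cabcbbcab  b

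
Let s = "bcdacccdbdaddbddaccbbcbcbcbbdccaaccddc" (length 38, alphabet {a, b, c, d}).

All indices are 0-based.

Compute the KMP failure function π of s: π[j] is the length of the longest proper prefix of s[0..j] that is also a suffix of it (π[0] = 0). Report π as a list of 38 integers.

π[0] = 0
j=1 s[j]='c': π[1]=0 (border '')
j=2 s[j]='d': π[2]=0 (border '')
j=3 s[j]='a': π[3]=0 (border '')
j=4 s[j]='c': π[4]=0 (border '')
j=5 s[j]='c': π[5]=0 (border '')
j=6 s[j]='c': π[6]=0 (border '')
j=7 s[j]='d': π[7]=0 (border '')
j=8 s[j]='b': π[8]=1 (border 'b')
j=9 s[j]='d': k: 1→0; π[9]=0 (border '')
j=10 s[j]='a': π[10]=0 (border '')
j=11 s[j]='d': π[11]=0 (border '')
j=12 s[j]='d': π[12]=0 (border '')
j=13 s[j]='b': π[13]=1 (border 'b')
j=14 s[j]='d': k: 1→0; π[14]=0 (border '')
j=15 s[j]='d': π[15]=0 (border '')
j=16 s[j]='a': π[16]=0 (border '')
j=17 s[j]='c': π[17]=0 (border '')
j=18 s[j]='c': π[18]=0 (border '')
j=19 s[j]='b': π[19]=1 (border 'b')
j=20 s[j]='b': k: 1→0; π[20]=1 (border 'b')
j=21 s[j]='c': π[21]=2 (border 'bc')
j=22 s[j]='b': k: 2→0; π[22]=1 (border 'b')
j=23 s[j]='c': π[23]=2 (border 'bc')
j=24 s[j]='b': k: 2→0; π[24]=1 (border 'b')
j=25 s[j]='c': π[25]=2 (border 'bc')
j=26 s[j]='b': k: 2→0; π[26]=1 (border 'b')
j=27 s[j]='b': k: 1→0; π[27]=1 (border 'b')
j=28 s[j]='d': k: 1→0; π[28]=0 (border '')
j=29 s[j]='c': π[29]=0 (border '')
j=30 s[j]='c': π[30]=0 (border '')
j=31 s[j]='a': π[31]=0 (border '')
j=32 s[j]='a': π[32]=0 (border '')
j=33 s[j]='c': π[33]=0 (border '')
j=34 s[j]='c': π[34]=0 (border '')
j=35 s[j]='d': π[35]=0 (border '')
j=36 s[j]='d': π[36]=0 (border '')
j=37 s[j]='c': π[37]=0 (border '')

[0, 0, 0, 0, 0, 0, 0, 0, 1, 0, 0, 0, 0, 1, 0, 0, 0, 0, 0, 1, 1, 2, 1, 2, 1, 2, 1, 1, 0, 0, 0, 0, 0, 0, 0, 0, 0, 0]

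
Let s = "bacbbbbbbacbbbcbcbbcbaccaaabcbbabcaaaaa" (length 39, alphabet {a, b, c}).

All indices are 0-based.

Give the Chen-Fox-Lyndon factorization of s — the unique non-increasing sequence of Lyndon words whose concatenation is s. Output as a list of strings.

emit factor 1: 'b' (i=0, period=1)
emit factor 2: 'acbbbbbbacbbbcbcbbcbacc' (i=1, period=23)
emit factor 3: 'aaabcbbabc' (i=24, period=10)
emit factor 4: 'a' (i=34, period=1)
emit factor 5: 'a' (i=35, period=1)
emit factor 6: 'a' (i=36, period=1)
emit factor 7: 'a' (i=37, period=1)
emit factor 8: 'a' (i=38, period=1)

["b", "acbbbbbbacbbbcbcbbcbacc", "aaabcbbabc", "a", "a", "a", "a", "a"]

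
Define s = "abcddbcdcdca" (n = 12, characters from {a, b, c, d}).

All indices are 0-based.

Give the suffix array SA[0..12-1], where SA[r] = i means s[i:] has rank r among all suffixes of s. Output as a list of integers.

[11, 0, 5, 1, 10, 8, 6, 2, 4, 9, 7, 3]

sorted suffixes:
  #0 SA[0]=11  'a'
  #1 SA[1]=0  'abcddbcdcdca'
  #2 SA[2]=5  'bcdcdca'
  #3 SA[3]=1  'bcddbcdcdca'
  #4 SA[4]=10  'ca'
  #5 SA[5]=8  'cdca'
  #6 SA[6]=6  'cdcdca'
  #7 SA[7]=2  'cddbcdcdca'
  #8 SA[8]=4  'dbcdcdca'
  #9 SA[9]=9  'dca'
  #10 SA[10]=7  'dcdca'
  #11 SA[11]=3  'ddbcdcdca'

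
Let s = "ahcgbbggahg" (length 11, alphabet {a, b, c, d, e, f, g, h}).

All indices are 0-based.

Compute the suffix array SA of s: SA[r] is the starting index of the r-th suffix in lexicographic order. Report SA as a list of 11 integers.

sorted suffixes:
  #0 SA[0]=0  'ahcgbbggahg'
  #1 SA[1]=8  'ahg'
  #2 SA[2]=4  'bbggahg'
  #3 SA[3]=5  'bggahg'
  #4 SA[4]=2  'cgbbggahg'
  #5 SA[5]=10  'g'
  #6 SA[6]=7  'gahg'
  #7 SA[7]=3  'gbbggahg'
  #8 SA[8]=6  'ggahg'
  #9 SA[9]=1  'hcgbbggahg'
  #10 SA[10]=9  'hg'

[0, 8, 4, 5, 2, 10, 7, 3, 6, 1, 9]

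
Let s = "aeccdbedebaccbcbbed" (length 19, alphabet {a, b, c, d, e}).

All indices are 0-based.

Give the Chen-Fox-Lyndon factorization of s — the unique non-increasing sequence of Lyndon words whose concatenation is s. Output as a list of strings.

["aeccdbedeb", "accbcbbed"]

emit factor 1: 'aeccdbedeb' (i=0, period=10)
emit factor 2: 'accbcbbed' (i=10, period=9)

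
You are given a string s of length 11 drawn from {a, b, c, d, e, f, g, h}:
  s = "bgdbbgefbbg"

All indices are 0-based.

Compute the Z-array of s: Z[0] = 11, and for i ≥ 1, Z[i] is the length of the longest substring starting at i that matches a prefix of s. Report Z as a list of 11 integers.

Z[0]=11
i=1: fresh scan; Z[1]=0
i=2: fresh scan; Z[2]=0
i=3: fresh scan; Z[3]=1 grow→box=[3,4)
i=4: fresh scan; Z[4]=2 grow→box=[4,6)
i=5: min(r-i=1, Z[1]=0)=0; Z[5]=0
i=6: fresh scan; Z[6]=0
i=7: fresh scan; Z[7]=0
i=8: fresh scan; Z[8]=1 grow→box=[8,9)
i=9: fresh scan; Z[9]=2 grow→box=[9,11)
i=10: min(r-i=1, Z[1]=0)=0; Z[10]=0

[11, 0, 0, 1, 2, 0, 0, 0, 1, 2, 0]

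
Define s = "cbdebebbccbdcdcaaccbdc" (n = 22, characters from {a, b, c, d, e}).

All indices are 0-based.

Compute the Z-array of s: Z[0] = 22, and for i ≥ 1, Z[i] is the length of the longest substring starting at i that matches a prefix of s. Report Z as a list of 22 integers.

[22, 0, 0, 0, 0, 0, 0, 0, 1, 3, 0, 0, 1, 0, 1, 0, 0, 1, 3, 0, 0, 1]

Z[0]=22
i=1: outside box; Z[1]=0
i=2: outside box; Z[2]=0
i=3: outside box; Z[3]=0
i=4: outside box; Z[4]=0
i=5: outside box; Z[5]=0
i=6: outside box; Z[6]=0
i=7: outside box; Z[7]=0
i=8: outside box; Z[8]=1 scan→box=[8,9)
i=9: outside box; Z[9]=3 scan→box=[9,12)
i=10: min(r-i=2, Z[1]=0)=0; Z[10]=0
i=11: min(r-i=1, Z[2]=0)=0; Z[11]=0
i=12: outside box; Z[12]=1 scan→box=[12,13)
i=13: outside box; Z[13]=0
i=14: outside box; Z[14]=1 scan→box=[14,15)
i=15: outside box; Z[15]=0
i=16: outside box; Z[16]=0
i=17: outside box; Z[17]=1 scan→box=[17,18)
i=18: outside box; Z[18]=3 scan→box=[18,21)
i=19: min(r-i=2, Z[1]=0)=0; Z[19]=0
i=20: min(r-i=1, Z[2]=0)=0; Z[20]=0
i=21: outside box; Z[21]=1 scan→box=[21,22)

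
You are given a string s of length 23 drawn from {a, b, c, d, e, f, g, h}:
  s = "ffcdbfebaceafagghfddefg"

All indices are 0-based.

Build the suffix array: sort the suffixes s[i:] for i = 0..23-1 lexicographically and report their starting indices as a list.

[8, 11, 13, 7, 4, 2, 9, 3, 18, 19, 10, 6, 20, 12, 1, 17, 5, 0, 21, 22, 14, 15, 16]

rank | idx | suffix
   0 |   8 | aceafagghfddefg
   1 |  11 | afagghfddefg
   2 |  13 | agghfddefg
   3 |   7 | baceafagghfddefg
   4 |   4 | bfebaceafagghfddefg
   5 |   2 | cdbfebaceafagghfddefg
   6 |   9 | ceafagghfddefg
   7 |   3 | dbfebaceafagghfddefg
   8 |  18 | ddefg
   9 |  19 | defg
  10 |  10 | eafagghfddefg
  11 |   6 | ebaceafagghfddefg
  12 |  20 | efg
  13 |  12 | fagghfddefg
  14 |   1 | fcdbfebaceafagghfddefg
  15 |  17 | fddefg
  16 |   5 | febaceafagghfddefg
  17 |   0 | ffcdbfebaceafagghfddefg
  18 |  21 | fg
  19 |  22 | g
  20 |  14 | gghfddefg
  21 |  15 | ghfddefg
  22 |  16 | hfddefg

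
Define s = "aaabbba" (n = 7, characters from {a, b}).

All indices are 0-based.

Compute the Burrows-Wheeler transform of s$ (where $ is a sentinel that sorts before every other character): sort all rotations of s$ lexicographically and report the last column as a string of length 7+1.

rank  rotation  last
    0  $aaabbba  a
    1  a$aaabbb  b
    2  aaabbba$  $
    3  aabbba$a  a
    4  abbba$aa  a
    5  ba$aaabb  b
    6  bba$aaab  b
    7  bbba$aaa  a

ab$aabba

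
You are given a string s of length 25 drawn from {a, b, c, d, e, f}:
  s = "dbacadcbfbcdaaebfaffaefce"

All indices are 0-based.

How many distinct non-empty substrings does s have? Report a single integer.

303

rank→(start, suffix):
  0 → (12, 'aaebfaffaefce')
  1 → (2, 'acadcbfbcdaaebfaffaefce')
  2 → (4, 'adcbfbcdaaebfaffaefce')
  3 → (13, 'aebfaffaefce')
  4 → (20, 'aefce')
  5 → (17, 'affaefce')
  6 → (1, 'bacadcbfbcdaaebfaffaefce')
  7 → (9, 'bcdaaebfaffaefce')
  8 → (15, 'bfaffaefce')
  9 → (7, 'bfbcdaaebfaffaefce')
  10 → (3, 'cadcbfbcdaaebfaffaefce')
  11 → (6, 'cbfbcdaaebfaffaefce')
  12 → (10, 'cdaaebfaffaefce')
  13 → (23, 'ce')
  14 → (11, 'daaebfaffaefce')
  15 → (0, 'dbacadcbfbcdaaebfaffaefce')
  16 → (5, 'dcbfbcdaaebfaffaefce')
  17 → (24, 'e')
  18 → (14, 'ebfaffaefce')
  19 → (21, 'efce')
  20 → (19, 'faefce')
  21 → (16, 'faffaefce')
  22 → (8, 'fbcdaaebfaffaefce')
  23 → (22, 'fce')
  24 → (18, 'ffaefce')

SA = [12, 2, 4, 13, 20, 17, 1, 9, 15, 7, 3, 6, 10, 23, 11, 0, 5, 24, 14, 21, 19, 16, 8, 22, 18]
rank  pair      lcp
   1  s[12:],s[2:]  1  'a'
   2  s[2:],s[4:]  1  'a'
   3  s[4:],s[13:]  1  'a'
   4  s[13:],s[20:]  2  'ae'
   5  s[20:],s[17:]  1  'a'
   6  s[17:],s[1:]  0  ''
   7  s[1:],s[9:]  1  'b'
   8  s[9:],s[15:]  1  'b'
   9  s[15:],s[7:]  2  'bf'
  10  s[7:],s[3:]  0  ''
  11  s[3:],s[6:]  1  'c'
  12  s[6:],s[10:]  1  'c'
  13  s[10:],s[23:]  1  'c'
  14  s[23:],s[11:]  0  ''
  15  s[11:],s[0:]  1  'd'
  16  s[0:],s[5:]  1  'd'
  17  s[5:],s[24:]  0  ''
  18  s[24:],s[14:]  1  'e'
  19  s[14:],s[21:]  1  'e'
  20  s[21:],s[19:]  0  ''
  21  s[19:],s[16:]  2  'fa'
  22  s[16:],s[8:]  1  'f'
  23  s[8:],s[22:]  1  'f'
  24  s[22:],s[18:]  1  'f'

n(n+1)/2 = 25·26/2 = 325
Σ LCP = 0 + 1 + 1 + 1 + 2 + 1 + 0 + 1 + 1 + 2 + 0 + 1 + 1 + 1 + 0 + 1 + 1 + 0 + 1 + 1 + 0 + 2 + 1 + 1 + 1 = 22
distinct = 325 − 22 = 303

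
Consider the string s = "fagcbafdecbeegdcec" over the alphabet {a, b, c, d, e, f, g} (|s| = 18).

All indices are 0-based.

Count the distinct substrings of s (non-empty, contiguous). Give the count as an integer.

rank | idx | suffix
   0 |   5 | afdecbeegdcec
   1 |   1 | agcbafdecbeegdcec
   2 |   4 | bafdecbeegdcec
   3 |  10 | beegdcec
   4 |  17 | c
   5 |   3 | cbafdecbeegdcec
   6 |   9 | cbeegdcec
   7 |  15 | cec
   8 |  14 | dcec
   9 |   7 | decbeegdcec
  10 |  16 | ec
  11 |   8 | ecbeegdcec
  12 |  11 | eegdcec
  13 |  12 | egdcec
  14 |   0 | fagcbafdecbeegdcec
  15 |   6 | fdecbeegdcec
  16 |   2 | gcbafdecbeegdcec
  17 |  13 | gdcec

SA = [5, 1, 4, 10, 17, 3, 9, 15, 14, 7, 16, 8, 11, 12, 0, 6, 2, 13]
i: (SA[i-1],SA[i]) lcp shared
  1: (5,1) 1 'a'
  2: (1,4) 0 ''
  3: (4,10) 1 'b'
  4: (10,17) 0 ''
  5: (17,3) 1 'c'
  6: (3,9) 2 'cb'
  7: (9,15) 1 'c'
  8: (15,14) 0 ''
  9: (14,7) 1 'd'
  10: (7,16) 0 ''
  11: (16,8) 2 'ec'
  12: (8,11) 1 'e'
  13: (11,12) 1 'e'
  14: (12,0) 0 ''
  15: (0,6) 1 'f'
  16: (6,2) 0 ''
  17: (2,13) 1 'g'

n(n+1)/2 = 18·19/2 = 171
Σ LCP = 0 + 1 + 0 + 1 + 0 + 1 + 2 + 1 + 0 + 1 + 0 + 2 + 1 + 1 + 0 + 1 + 0 + 1 = 13
distinct = 171 − 13 = 158

158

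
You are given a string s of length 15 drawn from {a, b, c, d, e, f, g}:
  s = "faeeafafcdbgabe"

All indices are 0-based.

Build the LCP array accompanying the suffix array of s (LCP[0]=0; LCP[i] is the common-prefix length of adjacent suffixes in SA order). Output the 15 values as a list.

[0, 1, 1, 2, 0, 1, 0, 0, 0, 1, 1, 0, 2, 1, 0]

rank→(start, suffix):
  0 → (12, 'abe')
  1 → (1, 'aeeafafcdbgabe')
  2 → (4, 'afafcdbgabe')
  3 → (6, 'afcdbgabe')
  4 → (13, 'be')
  5 → (10, 'bgabe')
  6 → (8, 'cdbgabe')
  7 → (9, 'dbgabe')
  8 → (14, 'e')
  9 → (3, 'eafafcdbgabe')
  10 → (2, 'eeafafcdbgabe')
  11 → (0, 'faeeafafcdbgabe')
  12 → (5, 'fafcdbgabe')
  13 → (7, 'fcdbgabe')
  14 → (11, 'gabe')

SA = [12, 1, 4, 6, 13, 10, 8, 9, 14, 3, 2, 0, 5, 7, 11]
i: (SA[i-1],SA[i]) lcp shared
  1: (12,1) 1 'a'
  2: (1,4) 1 'a'
  3: (4,6) 2 'af'
  4: (6,13) 0 ''
  5: (13,10) 1 'b'
  6: (10,8) 0 ''
  7: (8,9) 0 ''
  8: (9,14) 0 ''
  9: (14,3) 1 'e'
  10: (3,2) 1 'e'
  11: (2,0) 0 ''
  12: (0,5) 2 'fa'
  13: (5,7) 1 'f'
  14: (7,11) 0 ''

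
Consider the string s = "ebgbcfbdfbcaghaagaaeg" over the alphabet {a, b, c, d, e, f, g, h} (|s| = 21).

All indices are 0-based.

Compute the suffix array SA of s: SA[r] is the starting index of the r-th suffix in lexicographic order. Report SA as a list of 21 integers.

[17, 14, 18, 15, 11, 9, 3, 6, 1, 10, 4, 7, 0, 19, 8, 5, 20, 16, 2, 12, 13]

rank→(start, suffix):
  0 → (17, 'aaeg')
  1 → (14, 'aagaaeg')
  2 → (18, 'aeg')
  3 → (15, 'agaaeg')
  4 → (11, 'aghaagaaeg')
  5 → (9, 'bcaghaagaaeg')
  6 → (3, 'bcfbdfbcaghaagaaeg')
  7 → (6, 'bdfbcaghaagaaeg')
  8 → (1, 'bgbcfbdfbcaghaagaaeg')
  9 → (10, 'caghaagaaeg')
  10 → (4, 'cfbdfbcaghaagaaeg')
  11 → (7, 'dfbcaghaagaaeg')
  12 → (0, 'ebgbcfbdfbcaghaagaaeg')
  13 → (19, 'eg')
  14 → (8, 'fbcaghaagaaeg')
  15 → (5, 'fbdfbcaghaagaaeg')
  16 → (20, 'g')
  17 → (16, 'gaaeg')
  18 → (2, 'gbcfbdfbcaghaagaaeg')
  19 → (12, 'ghaagaaeg')
  20 → (13, 'haagaaeg')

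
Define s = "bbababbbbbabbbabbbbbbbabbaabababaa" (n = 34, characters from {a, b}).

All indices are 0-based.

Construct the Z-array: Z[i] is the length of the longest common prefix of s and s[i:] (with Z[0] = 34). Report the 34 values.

Z[0]=34
i=1: i≥r, start 0; Z[1]=1 grow→box=[1,2)
i=2: i≥r, start 0; Z[2]=0
i=3: i≥r, start 0; Z[3]=1 grow→box=[3,4)
i=4: i≥r, start 0; Z[4]=0
i=5: i≥r, start 0; Z[5]=2 grow→box=[5,7)
i=6: min(r-i=1, Z[1]=1)=1; Z[6]=2 grow→box=[6,8)
i=7: min(r-i=1, Z[1]=1)=1; Z[7]=2 grow→box=[7,9)
i=8: min(r-i=1, Z[1]=1)=1; Z[8]=4 grow→box=[8,12)
i=9: min(r-i=3, Z[1]=1)=1; Z[9]=1
i=10: min(r-i=2, Z[2]=0)=0; Z[10]=0
i=11: min(r-i=1, Z[3]=1)=1; Z[11]=2 grow→box=[11,13)
i=12: min(r-i=1, Z[1]=1)=1; Z[12]=4 grow→box=[12,16)
i=13: min(r-i=3, Z[1]=1)=1; Z[13]=1
i=14: min(r-i=2, Z[2]=0)=0; Z[14]=0
i=15: min(r-i=1, Z[3]=1)=1; Z[15]=2 grow→box=[15,17)
i=16: min(r-i=1, Z[1]=1)=1; Z[16]=2 grow→box=[16,18)
i=17: min(r-i=1, Z[1]=1)=1; Z[17]=2 grow→box=[17,19)
i=18: min(r-i=1, Z[1]=1)=1; Z[18]=2 grow→box=[18,20)
i=19: min(r-i=1, Z[1]=1)=1; Z[19]=2 grow→box=[19,21)
i=20: min(r-i=1, Z[1]=1)=1; Z[20]=4 grow→box=[20,24)
i=21: min(r-i=3, Z[1]=1)=1; Z[21]=1
i=22: min(r-i=2, Z[2]=0)=0; Z[22]=0
i=23: min(r-i=1, Z[3]=1)=1; Z[23]=3 grow→box=[23,26)
i=24: min(r-i=2, Z[1]=1)=1; Z[24]=1
i=25: min(r-i=1, Z[2]=0)=0; Z[25]=0
i=26: i≥r, start 0; Z[26]=0
i=27: i≥r, start 0; Z[27]=1 grow→box=[27,28)
i=28: i≥r, start 0; Z[28]=0
i=29: i≥r, start 0; Z[29]=1 grow→box=[29,30)
i=30: i≥r, start 0; Z[30]=0
i=31: i≥r, start 0; Z[31]=1 grow→box=[31,32)
i=32: i≥r, start 0; Z[32]=0
i=33: i≥r, start 0; Z[33]=0

[34, 1, 0, 1, 0, 2, 2, 2, 4, 1, 0, 2, 4, 1, 0, 2, 2, 2, 2, 2, 4, 1, 0, 3, 1, 0, 0, 1, 0, 1, 0, 1, 0, 0]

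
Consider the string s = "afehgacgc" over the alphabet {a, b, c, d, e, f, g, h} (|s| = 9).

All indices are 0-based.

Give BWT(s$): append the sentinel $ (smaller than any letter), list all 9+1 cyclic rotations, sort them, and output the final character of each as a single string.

rank  rotation    last
    0  $afehgacgc  c
    1  acgc$afehg  g
    2  afehgacgc$  $
    3  c$afehgacg  g
    4  cgc$afehga  a
    5  ehgacgc$af  f
    6  fehgacgc$a  a
    7  gacgc$afeh  h
    8  gc$afehgac  c
    9  hgacgc$afe  e

cg$gafahce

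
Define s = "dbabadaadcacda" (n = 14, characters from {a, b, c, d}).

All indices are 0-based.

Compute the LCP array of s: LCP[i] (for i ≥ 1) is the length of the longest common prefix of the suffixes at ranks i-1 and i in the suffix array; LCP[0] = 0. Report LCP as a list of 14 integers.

[0, 1, 1, 1, 1, 2, 0, 2, 0, 1, 0, 2, 1, 1]

sorted suffixes:
  #0 SA[0]=13  'a'
  #1 SA[1]=6  'aadcacda'
  #2 SA[2]=2  'abadaadcacda'
  #3 SA[3]=10  'acda'
  #4 SA[4]=4  'adaadcacda'
  #5 SA[5]=7  'adcacda'
  #6 SA[6]=1  'babadaadcacda'
  #7 SA[7]=3  'badaadcacda'
  #8 SA[8]=9  'cacda'
  #9 SA[9]=11  'cda'
  #10 SA[10]=12  'da'
  #11 SA[11]=5  'daadcacda'
  #12 SA[12]=0  'dbabadaadcacda'
  #13 SA[13]=8  'dcacda'

SA = [13, 6, 2, 10, 4, 7, 1, 3, 9, 11, 12, 5, 0, 8]
rank  pair      lcp
   1  s[13:],s[6:]  1  'a'
   2  s[6:],s[2:]  1  'a'
   3  s[2:],s[10:]  1  'a'
   4  s[10:],s[4:]  1  'a'
   5  s[4:],s[7:]  2  'ad'
   6  s[7:],s[1:]  0  ''
   7  s[1:],s[3:]  2  'ba'
   8  s[3:],s[9:]  0  ''
   9  s[9:],s[11:]  1  'c'
  10  s[11:],s[12:]  0  ''
  11  s[12:],s[5:]  2  'da'
  12  s[5:],s[0:]  1  'd'
  13  s[0:],s[8:]  1  'd'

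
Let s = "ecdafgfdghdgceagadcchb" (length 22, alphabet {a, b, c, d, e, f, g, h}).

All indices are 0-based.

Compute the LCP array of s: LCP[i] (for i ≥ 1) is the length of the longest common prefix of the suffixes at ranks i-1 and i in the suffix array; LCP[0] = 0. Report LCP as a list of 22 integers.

rank | idx | suffix
   0 |  16 | adcchb
   1 |   3 | afgfdghdgceagadcchb
   2 |  14 | agadcchb
   3 |  21 | b
   4 |  18 | cchb
   5 |   1 | cdafgfdghdgceagadcchb
   6 |  12 | ceagadcchb
   7 |  19 | chb
   8 |   2 | dafgfdghdgceagadcchb
   9 |  17 | dcchb
  10 |  10 | dgceagadcchb
  11 |   7 | dghdgceagadcchb
  12 |  13 | eagadcchb
  13 |   0 | ecdafgfdghdgceagadcchb
  14 |   6 | fdghdgceagadcchb
  15 |   4 | fgfdghdgceagadcchb
  16 |  15 | gadcchb
  17 |  11 | gceagadcchb
  18 |   5 | gfdghdgceagadcchb
  19 |   8 | ghdgceagadcchb
  20 |  20 | hb
  21 |   9 | hdgceagadcchb

SA = [16, 3, 14, 21, 18, 1, 12, 19, 2, 17, 10, 7, 13, 0, 6, 4, 15, 11, 5, 8, 20, 9]
i: (SA[i-1],SA[i]) lcp shared
  1: (16,3) 1 'a'
  2: (3,14) 1 'a'
  3: (14,21) 0 ''
  4: (21,18) 0 ''
  5: (18,1) 1 'c'
  6: (1,12) 1 'c'
  7: (12,19) 1 'c'
  8: (19,2) 0 ''
  9: (2,17) 1 'd'
  10: (17,10) 1 'd'
  11: (10,7) 2 'dg'
  12: (7,13) 0 ''
  13: (13,0) 1 'e'
  14: (0,6) 0 ''
  15: (6,4) 1 'f'
  16: (4,15) 0 ''
  17: (15,11) 1 'g'
  18: (11,5) 1 'g'
  19: (5,8) 1 'g'
  20: (8,20) 0 ''
  21: (20,9) 1 'h'

[0, 1, 1, 0, 0, 1, 1, 1, 0, 1, 1, 2, 0, 1, 0, 1, 0, 1, 1, 1, 0, 1]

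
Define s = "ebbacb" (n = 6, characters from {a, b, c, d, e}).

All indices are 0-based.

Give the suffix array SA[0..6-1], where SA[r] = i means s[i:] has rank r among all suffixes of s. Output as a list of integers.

rank | idx | suffix
   0 |   3 | acb
   1 |   5 | b
   2 |   2 | bacb
   3 |   1 | bbacb
   4 |   4 | cb
   5 |   0 | ebbacb

[3, 5, 2, 1, 4, 0]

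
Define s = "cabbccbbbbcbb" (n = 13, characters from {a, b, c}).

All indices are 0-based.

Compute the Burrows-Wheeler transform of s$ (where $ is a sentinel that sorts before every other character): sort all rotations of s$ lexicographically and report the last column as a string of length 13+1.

rank  rotation        last
    0  $cabbccbbbbcbb  b
    1  abbccbbbbcbb$c  c
    2  b$cabbccbbbbcb  b
    3  bb$cabbccbbbbc  c
    4  bbbbcbb$cabbcc  c
    5  bbbcbb$cabbccb  b
    6  bbcbb$cabbccbb  b
    7  bbccbbbbcbb$ca  a
    8  bcbb$cabbccbbb  b
    9  bccbbbbcbb$cab  b
   10  cabbccbbbbcbb$  $
   11  cbb$cabbccbbbb  b
   12  cbbbbcbb$cabbc  c
   13  ccbbbbcbb$cabb  b

bcbccbbabb$bcb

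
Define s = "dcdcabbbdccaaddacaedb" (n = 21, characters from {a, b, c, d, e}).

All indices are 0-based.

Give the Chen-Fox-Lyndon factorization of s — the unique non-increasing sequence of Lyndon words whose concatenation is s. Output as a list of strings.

["d", "cd", "c", "abbbdcc", "aaddacaedb"]

emit factor 1: 'd' (i=0, period=1)
emit factor 2: 'cd' (i=1, period=2)
emit factor 3: 'c' (i=3, period=1)
emit factor 4: 'abbbdcc' (i=4, period=7)
emit factor 5: 'aaddacaedb' (i=11, period=10)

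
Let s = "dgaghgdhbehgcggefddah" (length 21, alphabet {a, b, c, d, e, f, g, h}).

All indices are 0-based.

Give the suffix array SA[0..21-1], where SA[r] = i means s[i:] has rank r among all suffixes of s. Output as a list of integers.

rank | idx | suffix
   0 |   2 | aghgdhbehgcggefddah
   1 |  19 | ah
   2 |   8 | behgcggefddah
   3 |  12 | cggefddah
   4 |  18 | dah
   5 |  17 | ddah
   6 |   0 | dgaghgdhbehgcggefddah
   7 |   6 | dhbehgcggefddah
   8 |  15 | efddah
   9 |   9 | ehgcggefddah
  10 |  16 | fddah
  11 |   1 | gaghgdhbehgcggefddah
  12 |  11 | gcggefddah
  13 |   5 | gdhbehgcggefddah
  14 |  14 | gefddah
  15 |  13 | ggefddah
  16 |   3 | ghgdhbehgcggefddah
  17 |  20 | h
  18 |   7 | hbehgcggefddah
  19 |  10 | hgcggefddah
  20 |   4 | hgdhbehgcggefddah

[2, 19, 8, 12, 18, 17, 0, 6, 15, 9, 16, 1, 11, 5, 14, 13, 3, 20, 7, 10, 4]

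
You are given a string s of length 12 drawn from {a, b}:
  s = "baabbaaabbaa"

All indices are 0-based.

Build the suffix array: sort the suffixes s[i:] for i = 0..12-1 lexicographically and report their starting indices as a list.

[11, 10, 5, 6, 1, 7, 2, 9, 4, 0, 8, 3]

rank→(start, suffix):
  0 → (11, 'a')
  1 → (10, 'aa')
  2 → (5, 'aaabbaa')
  3 → (6, 'aabbaa')
  4 → (1, 'aabbaaabbaa')
  5 → (7, 'abbaa')
  6 → (2, 'abbaaabbaa')
  7 → (9, 'baa')
  8 → (4, 'baaabbaa')
  9 → (0, 'baabbaaabbaa')
  10 → (8, 'bbaa')
  11 → (3, 'bbaaabbaa')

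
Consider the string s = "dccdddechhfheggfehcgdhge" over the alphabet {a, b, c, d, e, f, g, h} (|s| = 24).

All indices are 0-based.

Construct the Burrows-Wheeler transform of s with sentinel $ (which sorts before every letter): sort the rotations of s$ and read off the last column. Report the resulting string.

edche$cddggdhfghchgeefhdc

rank  rotation                   last
    0  $dccdddechhfheggfehcgdhge  e
    1  ccdddechhfheggfehcgdhge$d  d
    2  cdddechhfheggfehcgdhge$dc  c
    3  cgdhge$dccdddechhfheggfeh  h
    4  chhfheggfehcgdhge$dccddde  e
    5  dccdddechhfheggfehcgdhge$  $
    6  dddechhfheggfehcgdhge$dcc  c
    7  ddechhfheggfehcgdhge$dccd  d
    8  dechhfheggfehcgdhge$dccdd  d
    9  dhge$dccdddechhfheggfehcg  g
   10  e$dccdddechhfheggfehcgdhg  g
   11  echhfheggfehcgdhge$dccddd  d
   12  eggfehcgdhge$dccdddechhfh  h
   13  ehcgdhge$dccdddechhfheggf  f
   14  fehcgdhge$dccdddechhfhegg  g
   15  fheggfehcgdhge$dccdddechh  h
   16  gdhge$dccdddechhfheggfehc  c
   17  ge$dccdddechhfheggfehcgdh  h
   18  gfehcgdhge$dccdddechhfheg  g
   19  ggfehcgdhge$dccdddechhfhe  e
   20  hcgdhge$dccdddechhfheggfe  e
   21  heggfehcgdhge$dccdddechhf  f
   22  hfheggfehcgdhge$dccdddech  h
   23  hge$dccdddechhfheggfehcgd  d
   24  hhfheggfehcgdhge$dccdddec  c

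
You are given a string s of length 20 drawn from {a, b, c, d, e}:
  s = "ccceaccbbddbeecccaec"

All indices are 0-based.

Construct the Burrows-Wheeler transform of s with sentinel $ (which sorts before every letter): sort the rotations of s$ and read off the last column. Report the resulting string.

ceccbdecccae$ccdbcaeb

rank  rotation               last
    0  $ccceaccbbddbeecccaec  c
    1  accbbddbeecccaec$ccce  e
    2  aec$ccceaccbbddbeeccc  c
    3  bbddbeecccaec$ccceacc  c
    4  bddbeecccaec$ccceaccb  b
    5  beecccaec$ccceaccbbdd  d
    6  c$ccceaccbbddbeecccae  e
    7  caec$ccceaccbbddbeecc  c
    8  cbbddbeecccaec$ccceac  c
    9  ccaec$ccceaccbbddbeec  c
   10  ccbbddbeecccaec$cccea  a
   11  cccaec$ccceaccbbddbee  e
   12  ccceaccbbddbeecccaec$  $
   13  cceaccbbddbeecccaec$c  c
   14  ceaccbbddbeecccaec$cc  c
   15  dbeecccaec$ccceaccbbd  d
   16  ddbeecccaec$ccceaccbb  b
   17  eaccbbddbeecccaec$ccc  c
   18  ec$ccceaccbbddbeeccca  a
   19  ecccaec$ccceaccbbddbe  e
   20  eecccaec$ccceaccbbddb  b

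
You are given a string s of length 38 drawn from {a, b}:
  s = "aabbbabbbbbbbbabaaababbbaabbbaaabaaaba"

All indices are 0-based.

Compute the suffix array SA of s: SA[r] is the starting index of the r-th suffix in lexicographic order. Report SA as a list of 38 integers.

[37, 33, 29, 16, 34, 30, 17, 24, 0, 35, 31, 14, 18, 25, 20, 1, 5, 36, 32, 28, 15, 23, 13, 19, 4, 27, 22, 12, 3, 26, 21, 11, 2, 10, 9, 8, 7, 6]

sorted suffixes:
  #0 SA[0]=37  'a'
  #1 SA[1]=33  'aaaba'
  #2 SA[2]=29  'aaabaaaba'
  #3 SA[3]=16  'aaababbbaabbbaaabaaaba'
  #4 SA[4]=34  'aaba'
  #5 SA[5]=30  'aabaaaba'
  #6 SA[6]=17  'aababbbaabbbaaabaaaba'
  #7 SA[7]=24  'aabbbaaabaaaba'
  #8 SA[8]=0  'aabbbabbbbbbbbabaaababbbaabbbaaabaaaba'
  #9 SA[9]=35  'aba'
  #10 SA[10]=31  'abaaaba'
  #11 SA[11]=14  'abaaababbbaabbbaaabaaaba'
  #12 SA[12]=18  'ababbbaabbbaaabaaaba'
  #13 SA[13]=25  'abbbaaabaaaba'
  #14 SA[14]=20  'abbbaabbbaaabaaaba'
  #15 SA[15]=1  'abbbabbbbbbbbabaaababbbaabbbaaabaaaba'
  #16 SA[16]=5  'abbbbbbbbabaaababbbaabbbaaabaaaba'
  #17 SA[17]=36  'ba'
  #18 SA[18]=32  'baaaba'
  #19 SA[19]=28  'baaabaaaba'
  #20 SA[20]=15  'baaababbbaabbbaaabaaaba'
  #21 SA[21]=23  'baabbbaaabaaaba'
  #22 SA[22]=13  'babaaababbbaabbbaaabaaaba'
  #23 SA[23]=19  'babbbaabbbaaabaaaba'
  #24 SA[24]=4  'babbbbbbbbabaaababbbaabbbaaabaaaba'
  #25 SA[25]=27  'bbaaabaaaba'
  #26 SA[26]=22  'bbaabbbaaabaaaba'
  #27 SA[27]=12  'bbabaaababbbaabbbaaabaaaba'
  #28 SA[28]=3  'bbabbbbbbbbabaaababbbaabbbaaabaaaba'
  #29 SA[29]=26  'bbbaaabaaaba'
  #30 SA[30]=21  'bbbaabbbaaabaaaba'
  #31 SA[31]=11  'bbbabaaababbbaabbbaaabaaaba'
  #32 SA[32]=2  'bbbabbbbbbbbabaaababbbaabbbaaabaaaba'
  #33 SA[33]=10  'bbbbabaaababbbaabbbaaabaaaba'
  #34 SA[34]=9  'bbbbbabaaababbbaabbbaaabaaaba'
  #35 SA[35]=8  'bbbbbbabaaababbbaabbbaaabaaaba'
  #36 SA[36]=7  'bbbbbbbabaaababbbaabbbaaabaaaba'
  #37 SA[37]=6  'bbbbbbbbabaaababbbaabbbaaabaaaba'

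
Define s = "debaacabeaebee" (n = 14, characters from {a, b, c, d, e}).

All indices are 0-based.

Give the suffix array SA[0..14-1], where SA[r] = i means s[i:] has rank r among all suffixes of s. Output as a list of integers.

[3, 6, 4, 9, 2, 7, 11, 5, 0, 13, 8, 1, 10, 12]

rank→(start, suffix):
  0 → (3, 'aacabeaebee')
  1 → (6, 'abeaebee')
  2 → (4, 'acabeaebee')
  3 → (9, 'aebee')
  4 → (2, 'baacabeaebee')
  5 → (7, 'beaebee')
  6 → (11, 'bee')
  7 → (5, 'cabeaebee')
  8 → (0, 'debaacabeaebee')
  9 → (13, 'e')
  10 → (8, 'eaebee')
  11 → (1, 'ebaacabeaebee')
  12 → (10, 'ebee')
  13 → (12, 'ee')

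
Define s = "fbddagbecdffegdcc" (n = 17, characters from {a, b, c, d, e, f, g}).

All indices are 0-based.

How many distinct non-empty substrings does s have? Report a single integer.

sorted suffixes:
  #0 SA[0]=4  'agbecdffegdcc'
  #1 SA[1]=1  'bddagbecdffegdcc'
  #2 SA[2]=6  'becdffegdcc'
  #3 SA[3]=16  'c'
  #4 SA[4]=15  'cc'
  #5 SA[5]=8  'cdffegdcc'
  #6 SA[6]=3  'dagbecdffegdcc'
  #7 SA[7]=14  'dcc'
  #8 SA[8]=2  'ddagbecdffegdcc'
  #9 SA[9]=9  'dffegdcc'
  #10 SA[10]=7  'ecdffegdcc'
  #11 SA[11]=12  'egdcc'
  #12 SA[12]=0  'fbddagbecdffegdcc'
  #13 SA[13]=11  'fegdcc'
  #14 SA[14]=10  'ffegdcc'
  #15 SA[15]=5  'gbecdffegdcc'
  #16 SA[16]=13  'gdcc'

SA = [4, 1, 6, 16, 15, 8, 3, 14, 2, 9, 7, 12, 0, 11, 10, 5, 13]
[i] adj suffixes → lcp
  [1] 4/1 → 0 ('')
  [2] 1/6 → 1 ('b')
  [3] 6/16 → 0 ('')
  [4] 16/15 → 1 ('c')
  [5] 15/8 → 1 ('c')
  [6] 8/3 → 0 ('')
  [7] 3/14 → 1 ('d')
  [8] 14/2 → 1 ('d')
  [9] 2/9 → 1 ('d')
  [10] 9/7 → 0 ('')
  [11] 7/12 → 1 ('e')
  [12] 12/0 → 0 ('')
  [13] 0/11 → 1 ('f')
  [14] 11/10 → 1 ('f')
  [15] 10/5 → 0 ('')
  [16] 5/13 → 1 ('g')

n(n+1)/2 = 17·18/2 = 153
Σ LCP = 0 + 0 + 1 + 0 + 1 + 1 + 0 + 1 + 1 + 1 + 0 + 1 + 0 + 1 + 1 + 0 + 1 = 10
distinct = 153 − 10 = 143

143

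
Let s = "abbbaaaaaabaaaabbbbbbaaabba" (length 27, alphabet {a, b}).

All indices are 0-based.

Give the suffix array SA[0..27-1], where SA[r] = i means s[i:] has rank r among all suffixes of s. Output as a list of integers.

[26, 4, 5, 6, 11, 7, 21, 12, 8, 22, 13, 9, 23, 0, 14, 25, 3, 10, 20, 24, 2, 19, 1, 18, 17, 16, 15]

rank→(start, suffix):
  0 → (26, 'a')
  1 → (4, 'aaaaaabaaaabbbbbbaaabba')
  2 → (5, 'aaaaabaaaabbbbbbaaabba')
  3 → (6, 'aaaabaaaabbbbbbaaabba')
  4 → (11, 'aaaabbbbbbaaabba')
  5 → (7, 'aaabaaaabbbbbbaaabba')
  6 → (21, 'aaabba')
  7 → (12, 'aaabbbbbbaaabba')
  8 → (8, 'aabaaaabbbbbbaaabba')
  9 → (22, 'aabba')
  10 → (13, 'aabbbbbbaaabba')
  11 → (9, 'abaaaabbbbbbaaabba')
  12 → (23, 'abba')
  13 → (0, 'abbbaaaaaabaaaabbbbbbaaabba')
  14 → (14, 'abbbbbbaaabba')
  15 → (25, 'ba')
  16 → (3, 'baaaaaabaaaabbbbbbaaabba')
  17 → (10, 'baaaabbbbbbaaabba')
  18 → (20, 'baaabba')
  19 → (24, 'bba')
  20 → (2, 'bbaaaaaabaaaabbbbbbaaabba')
  21 → (19, 'bbaaabba')
  22 → (1, 'bbbaaaaaabaaaabbbbbbaaabba')
  23 → (18, 'bbbaaabba')
  24 → (17, 'bbbbaaabba')
  25 → (16, 'bbbbbaaabba')
  26 → (15, 'bbbbbbaaabba')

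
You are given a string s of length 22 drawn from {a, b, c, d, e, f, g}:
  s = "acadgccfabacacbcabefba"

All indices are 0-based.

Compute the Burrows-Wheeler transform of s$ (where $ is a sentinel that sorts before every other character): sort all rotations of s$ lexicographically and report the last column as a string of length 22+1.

rank  rotation                 last
    0  $acadgccfabacacbcabefba  a
    1  a$acadgccfabacacbcabefb  b
    2  abacacbcabefba$acadgccf  f
    3  abefba$acadgccfabacacbc  c
    4  acacbcabefba$acadgccfab  b
    5  acadgccfabacacbcabefba$  $
    6  acbcabefba$acadgccfabac  c
    7  adgccfabacacbcabefba$ac  c
    8  ba$acadgccfabacacbcabef  f
    9  bacacbcabefba$acadgccfa  a
   10  bcabefba$acadgccfabacac  c
   11  befba$acadgccfabacacbca  a
   12  cabefba$acadgccfabacacb  b
   13  cacbcabefba$acadgccfaba  a
   14  cadgccfabacacbcabefba$a  a
   15  cbcabefba$acadgccfabaca  a
   16  ccfabacacbcabefba$acadg  g
   17  cfabacacbcabefba$acadgc  c
   18  dgccfabacacbcabefba$aca  a
   19  efba$acadgccfabacacbcab  b
   20  fabacacbcabefba$acadgcc  c
   21  fba$acadgccfabacacbcabe  e
   22  gccfabacacbcabefba$acad  d

abfcb$ccfacabaaagcabced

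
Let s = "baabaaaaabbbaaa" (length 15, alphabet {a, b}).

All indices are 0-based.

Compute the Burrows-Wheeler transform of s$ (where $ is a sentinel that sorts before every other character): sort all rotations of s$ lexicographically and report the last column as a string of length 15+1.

rank  rotation          last
    0  $baabaaaaabbbaaa  a
    1  a$baabaaaaabbbaa  a
    2  aa$baabaaaaabbba  a
    3  aaa$baabaaaaabbb  b
    4  aaaaabbbaaa$baab  b
    5  aaaabbbaaa$baaba  a
    6  aaabbbaaa$baabaa  a
    7  aabaaaaabbbaaa$b  b
    8  aabbbaaa$baabaaa  a
    9  abaaaaabbbaaa$ba  a
   10  abbbaaa$baabaaaa  a
   11  baaa$baabaaaaabb  b
   12  baaaaabbbaaa$baa  a
   13  baabaaaaabbbaaa$  $
   14  bbaaa$baabaaaaab  b
   15  bbbaaa$baabaaaaa  a

aaabbaabaaaba$ba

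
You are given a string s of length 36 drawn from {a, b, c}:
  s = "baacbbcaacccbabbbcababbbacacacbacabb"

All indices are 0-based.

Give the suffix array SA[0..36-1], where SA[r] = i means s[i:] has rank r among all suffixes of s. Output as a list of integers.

rank | idx | suffix
   0 |   1 | aacbbcaacccbabbbcababbbacacacbacabb
   1 |   7 | aacccbabbbcababbbacacacbacabb
   2 |  18 | ababbbacacacbacabb
   3 |  33 | abb
   4 |  20 | abbbacacacbacabb
   5 |  13 | abbbcababbbacacacbacabb
   6 |  31 | acabb
   7 |  24 | acacacbacabb
   8 |  26 | acacbacabb
   9 |  28 | acbacabb
  10 |   2 | acbbcaacccbabbbcababbbacacacbacabb
  11 |   8 | acccbabbbcababbbacacacbacabb
  12 |  35 | b
  13 |   0 | baacbbcaacccbabbbcababbbacacacbacabb
  14 |  19 | babbbacacacbacabb
  15 |  12 | babbbcababbbacacacbacabb
  16 |  30 | bacabb
  17 |  23 | bacacacbacabb
  18 |  34 | bb
  19 |  22 | bbacacacbacabb
  20 |  21 | bbbacacacbacabb
  21 |  14 | bbbcababbbacacacbacabb
  22 |   4 | bbcaacccbabbbcababbbacacacbacabb
  23 |  15 | bbcababbbacacacbacabb
  24 |   5 | bcaacccbabbbcababbbacacacbacabb
  25 |  16 | bcababbbacacacbacabb
  26 |   6 | caacccbabbbcababbbacacacbacabb
  27 |  17 | cababbbacacacbacabb
  28 |  32 | cabb
  29 |  25 | cacacbacabb
  30 |  27 | cacbacabb
  31 |  11 | cbabbbcababbbacacacbacabb
  32 |  29 | cbacabb
  33 |   3 | cbbcaacccbabbbcababbbacacacbacabb
  34 |  10 | ccbabbbcababbbacacacbacabb
  35 |   9 | cccbabbbcababbbacacacbacabb

[1, 7, 18, 33, 20, 13, 31, 24, 26, 28, 2, 8, 35, 0, 19, 12, 30, 23, 34, 22, 21, 14, 4, 15, 5, 16, 6, 17, 32, 25, 27, 11, 29, 3, 10, 9]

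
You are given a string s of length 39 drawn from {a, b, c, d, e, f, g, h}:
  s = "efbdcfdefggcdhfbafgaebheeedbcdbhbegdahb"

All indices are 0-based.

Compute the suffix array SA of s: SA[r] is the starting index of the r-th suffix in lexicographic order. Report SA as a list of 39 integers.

sorted suffixes:
  #0 SA[0]=19  'aebheeedbcdbhbegdahb'
  #1 SA[1]=16  'afgaebheeedbcdbhbegdahb'
  #2 SA[2]=36  'ahb'
  #3 SA[3]=38  'b'
  #4 SA[4]=15  'bafgaebheeedbcdbhbegdahb'
  #5 SA[5]=27  'bcdbhbegdahb'
  #6 SA[6]=2  'bdcfdefggcdhfbafgaebheeedbcdbhbegdahb'
  #7 SA[7]=32  'begdahb'
  #8 SA[8]=30  'bhbegdahb'
  #9 SA[9]=21  'bheeedbcdbhbegdahb'
  #10 SA[10]=28  'cdbhbegdahb'
  #11 SA[11]=11  'cdhfbafgaebheeedbcdbhbegdahb'
  #12 SA[12]=4  'cfdefggcdhfbafgaebheeedbcdbhbegdahb'
  #13 SA[13]=35  'dahb'
  #14 SA[14]=26  'dbcdbhbegdahb'
  #15 SA[15]=29  'dbhbegdahb'
  #16 SA[16]=3  'dcfdefggcdhfbafgaebheeedbcdbhbegdahb'
  #17 SA[17]=6  'defggcdhfbafgaebheeedbcdbhbegdahb'
  #18 SA[18]=12  'dhfbafgaebheeedbcdbhbegdahb'
  #19 SA[19]=20  'ebheeedbcdbhbegdahb'
  #20 SA[20]=25  'edbcdbhbegdahb'
  #21 SA[21]=24  'eedbcdbhbegdahb'
  #22 SA[22]=23  'eeedbcdbhbegdahb'
  #23 SA[23]=0  'efbdcfdefggcdhfbafgaebheeedbcdbhbegdahb'
  #24 SA[24]=7  'efggcdhfbafgaebheeedbcdbhbegdahb'
  #25 SA[25]=33  'egdahb'
  #26 SA[26]=14  'fbafgaebheeedbcdbhbegdahb'
  #27 SA[27]=1  'fbdcfdefggcdhfbafgaebheeedbcdbhbegdahb'
  #28 SA[28]=5  'fdefggcdhfbafgaebheeedbcdbhbegdahb'
  #29 SA[29]=17  'fgaebheeedbcdbhbegdahb'
  #30 SA[30]=8  'fggcdhfbafgaebheeedbcdbhbegdahb'
  #31 SA[31]=18  'gaebheeedbcdbhbegdahb'
  #32 SA[32]=10  'gcdhfbafgaebheeedbcdbhbegdahb'
  #33 SA[33]=34  'gdahb'
  #34 SA[34]=9  'ggcdhfbafgaebheeedbcdbhbegdahb'
  #35 SA[35]=37  'hb'
  #36 SA[36]=31  'hbegdahb'
  #37 SA[37]=22  'heeedbcdbhbegdahb'
  #38 SA[38]=13  'hfbafgaebheeedbcdbhbegdahb'

[19, 16, 36, 38, 15, 27, 2, 32, 30, 21, 28, 11, 4, 35, 26, 29, 3, 6, 12, 20, 25, 24, 23, 0, 7, 33, 14, 1, 5, 17, 8, 18, 10, 34, 9, 37, 31, 22, 13]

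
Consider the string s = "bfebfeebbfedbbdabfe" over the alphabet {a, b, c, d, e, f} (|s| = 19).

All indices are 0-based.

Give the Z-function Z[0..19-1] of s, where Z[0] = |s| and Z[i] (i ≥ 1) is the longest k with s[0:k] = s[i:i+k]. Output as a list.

Z[0]=19
i=1: fresh scan; Z[1]=0
i=2: fresh scan; Z[2]=0
i=3: fresh scan; Z[3]=3 grow→box=[3,6)
i=4: min(r-i=2, Z[1]=0)=0; Z[4]=0
i=5: min(r-i=1, Z[2]=0)=0; Z[5]=0
i=6: fresh scan; Z[6]=0
i=7: fresh scan; Z[7]=1 grow→box=[7,8)
i=8: fresh scan; Z[8]=3 grow→box=[8,11)
i=9: min(r-i=2, Z[1]=0)=0; Z[9]=0
i=10: min(r-i=1, Z[2]=0)=0; Z[10]=0
i=11: fresh scan; Z[11]=0
i=12: fresh scan; Z[12]=1 grow→box=[12,13)
i=13: fresh scan; Z[13]=1 grow→box=[13,14)
i=14: fresh scan; Z[14]=0
i=15: fresh scan; Z[15]=0
i=16: fresh scan; Z[16]=3 grow→box=[16,19)
i=17: min(r-i=2, Z[1]=0)=0; Z[17]=0
i=18: min(r-i=1, Z[2]=0)=0; Z[18]=0

[19, 0, 0, 3, 0, 0, 0, 1, 3, 0, 0, 0, 1, 1, 0, 0, 3, 0, 0]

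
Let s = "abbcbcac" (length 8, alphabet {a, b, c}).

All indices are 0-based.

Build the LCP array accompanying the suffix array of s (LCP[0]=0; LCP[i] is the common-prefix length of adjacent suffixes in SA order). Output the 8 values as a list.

[0, 1, 0, 1, 2, 0, 1, 1]

rank | idx | suffix
   0 |   0 | abbcbcac
   1 |   6 | ac
   2 |   1 | bbcbcac
   3 |   4 | bcac
   4 |   2 | bcbcac
   5 |   7 | c
   6 |   5 | cac
   7 |   3 | cbcac

SA = [0, 6, 1, 4, 2, 7, 5, 3]
i: (SA[i-1],SA[i]) lcp shared
  1: (0,6) 1 'a'
  2: (6,1) 0 ''
  3: (1,4) 1 'b'
  4: (4,2) 2 'bc'
  5: (2,7) 0 ''
  6: (7,5) 1 'c'
  7: (5,3) 1 'c'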